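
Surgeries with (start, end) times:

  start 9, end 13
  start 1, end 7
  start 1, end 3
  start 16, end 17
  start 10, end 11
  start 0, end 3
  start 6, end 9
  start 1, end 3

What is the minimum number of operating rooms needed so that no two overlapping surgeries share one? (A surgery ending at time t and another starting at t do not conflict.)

4

The answer is the maximum number of intervals overlapping at any instant.
starts: [0, 1, 1, 1, 6, 9, 10, 16]
ends:   [3, 3, 3, 7, 9, 11, 13, 17]
s0→1 s1→2 s1→3 s1→4  — peak 4.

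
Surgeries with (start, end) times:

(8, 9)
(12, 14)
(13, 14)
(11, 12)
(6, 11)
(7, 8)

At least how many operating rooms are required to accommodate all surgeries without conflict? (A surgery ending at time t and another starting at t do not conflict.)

2

Count concurrent intervals with a sweep; the peak is the room count.
starts: [6, 7, 8, 11, 12, 13]
ends:   [8, 9, 11, 12, 14, 14]
s6→1 s7→2  — peak 2.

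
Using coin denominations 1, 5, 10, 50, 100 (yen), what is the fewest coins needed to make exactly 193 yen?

9

Use the largest denomination that fits, subtract, and repeat.
193 = 1×100 + 1×50 + 4×10 + 3×1
Total coins = 1 + 1 + 4 + 3 = 9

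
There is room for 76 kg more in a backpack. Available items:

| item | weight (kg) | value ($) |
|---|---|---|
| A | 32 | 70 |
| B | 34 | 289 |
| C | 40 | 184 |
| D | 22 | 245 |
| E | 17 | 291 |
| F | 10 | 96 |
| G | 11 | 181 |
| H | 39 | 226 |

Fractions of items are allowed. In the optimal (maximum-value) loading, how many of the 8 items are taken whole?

Order: E (291/17=17.12) > G (181/11=16.45) > D (245/22=11.14) > F (96/10=9.60) > B (289/34=8.50) > H (226/39=5.79) > C (184/40=4.60) > A (70/32=2.19)
Fill: take E (17 @ 291) → take G (11 @ 181) → take D (22 @ 245) → take F (10 @ 96) → take 16/34 of B → 136.00; 76/76 used.
4 item(s) taken whole; one partial (take 16/34 of B).

4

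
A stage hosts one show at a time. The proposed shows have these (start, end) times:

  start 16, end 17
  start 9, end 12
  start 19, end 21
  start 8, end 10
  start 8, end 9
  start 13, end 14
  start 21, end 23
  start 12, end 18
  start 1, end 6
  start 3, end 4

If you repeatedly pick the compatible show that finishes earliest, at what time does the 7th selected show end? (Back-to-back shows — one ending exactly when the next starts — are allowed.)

By end time: (3,4), (1,6), (8,9), (8,10), (9,12), (13,14), (16,17), (12,18), (19,21), (21,23).
Pick (3,4); next start ≥ 4 → (8,9); next start ≥ 9 → (9,12); next start ≥ 12 → (13,14); next start ≥ 14 → (16,17); next start ≥ 17 → (19,21); next start ≥ 21 → (21,23).
Selected: (3,4) (8,9) (9,12) (13,14) (16,17) (19,21) (21,23)

23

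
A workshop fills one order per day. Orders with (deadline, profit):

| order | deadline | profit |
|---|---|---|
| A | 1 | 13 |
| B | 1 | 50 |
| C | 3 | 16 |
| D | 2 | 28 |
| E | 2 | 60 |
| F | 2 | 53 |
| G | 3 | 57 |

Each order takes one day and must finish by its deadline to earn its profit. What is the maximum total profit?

By profit: E(d2,60), G(d3,57), F(d2,53), B(d1,50), D(d2,28), C(d3,16), A(d1,13)
E→slot 2; G→slot 3; F→slot 1; B skipped; D skipped; C skipped; A skipped.
Profit = 53 + 60 + 57 = 170

170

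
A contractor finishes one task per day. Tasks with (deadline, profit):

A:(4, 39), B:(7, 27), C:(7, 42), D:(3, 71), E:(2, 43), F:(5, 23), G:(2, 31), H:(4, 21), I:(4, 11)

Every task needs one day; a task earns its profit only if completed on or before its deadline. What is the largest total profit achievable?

276

Sort by profit descending; place each in the latest free slot ≤ its deadline.
By profit: D(d3,71), E(d2,43), C(d7,42), A(d4,39), G(d2,31), B(d7,27), F(d5,23), H(d4,21), I(d4,11)
D→slot 3; E→slot 2; C→slot 7; A→slot 4; G→slot 1; B→slot 6; F→slot 5; H skipped; I skipped.
Profit = 31 + 43 + 71 + 39 + 23 + 27 + 42 = 276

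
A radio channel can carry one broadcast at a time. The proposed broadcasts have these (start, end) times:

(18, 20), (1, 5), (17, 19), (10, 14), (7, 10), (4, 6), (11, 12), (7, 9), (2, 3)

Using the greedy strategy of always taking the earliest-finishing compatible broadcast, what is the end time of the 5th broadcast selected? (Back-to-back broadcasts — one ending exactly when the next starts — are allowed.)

Sort by end time and greedily take each interval whose start is ≥ the last chosen end.
Sorted by end: (2,3)  (1,5)  (4,6)  (7,9)  (7,10)  (11,12)  (10,14)  (17,19)  (18,20)
take (2,3); take (4,6); take (7,9); skip (7,10); take (11,12); take (17,19); skip (18,20).
Selected: (2,3) (4,6) (7,9) (11,12) (17,19)

19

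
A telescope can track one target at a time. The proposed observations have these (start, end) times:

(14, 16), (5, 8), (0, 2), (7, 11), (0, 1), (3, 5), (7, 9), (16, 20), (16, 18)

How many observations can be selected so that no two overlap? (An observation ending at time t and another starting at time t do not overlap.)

5

Sorted by end: (0,1)  (0,2)  (3,5)  (5,8)  (7,9)  (7,11)  (14,16)  (16,18)  (16,20)
take (0,1); skip (0,2); take (3,5); take (5,8); skip (7,11); take (14,16); take (16,18).
Selected 5 observations.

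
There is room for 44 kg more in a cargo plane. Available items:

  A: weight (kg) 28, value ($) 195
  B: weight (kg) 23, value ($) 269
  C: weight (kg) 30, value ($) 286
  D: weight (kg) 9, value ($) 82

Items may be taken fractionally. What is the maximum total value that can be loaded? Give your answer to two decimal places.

Ratios (sorted): B 11.70, C 9.53, D 9.11, A 6.96
take B (23 @ 269); take 21/30 of C → 200.20. Capacity used 44/44.
Total value = 469.20

469.20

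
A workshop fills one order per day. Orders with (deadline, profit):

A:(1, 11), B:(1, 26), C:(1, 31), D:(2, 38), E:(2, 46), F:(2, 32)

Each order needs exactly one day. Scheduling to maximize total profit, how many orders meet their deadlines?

2

Take jobs in profit order; each goes to the latest open slot no later than its deadline.
By profit: E(d2,46), D(d2,38), F(d2,32), C(d1,31), B(d1,26), A(d1,11)
E→slot 2; D→slot 1; F skipped; C skipped; B skipped; A skipped.
2 of 6 scheduled.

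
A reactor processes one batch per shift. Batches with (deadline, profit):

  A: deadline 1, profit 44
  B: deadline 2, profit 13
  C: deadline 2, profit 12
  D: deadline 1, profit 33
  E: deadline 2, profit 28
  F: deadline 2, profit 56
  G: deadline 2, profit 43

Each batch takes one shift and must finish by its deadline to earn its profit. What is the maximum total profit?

100

By profit: F(d2,56), A(d1,44), G(d2,43), D(d1,33), E(d2,28), B(d2,13), C(d2,12)
F→slot 2; A→slot 1; G skipped; D skipped; E skipped; B skipped; C skipped.
Profit = 44 + 56 = 100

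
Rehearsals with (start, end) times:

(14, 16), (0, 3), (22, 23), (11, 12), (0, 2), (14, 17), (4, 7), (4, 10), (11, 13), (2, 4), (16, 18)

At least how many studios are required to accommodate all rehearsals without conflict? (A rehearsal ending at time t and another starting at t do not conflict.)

Events (time:±→running): 0:+→1 0:+→2 … peak 2.

2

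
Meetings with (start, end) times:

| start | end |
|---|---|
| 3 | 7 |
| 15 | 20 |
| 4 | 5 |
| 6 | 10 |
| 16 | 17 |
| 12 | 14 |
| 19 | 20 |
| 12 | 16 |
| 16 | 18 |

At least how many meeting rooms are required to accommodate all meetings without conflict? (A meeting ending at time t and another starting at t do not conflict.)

3

Events (time:±→running): 3:+→1 4:+→2 5:-→1 6:+→2 7:-→1 10:-→0 12:+→1 12:+→2 14:-→1 15:+→2 16:-→1 16:+→2 16:+→3 … peak 3.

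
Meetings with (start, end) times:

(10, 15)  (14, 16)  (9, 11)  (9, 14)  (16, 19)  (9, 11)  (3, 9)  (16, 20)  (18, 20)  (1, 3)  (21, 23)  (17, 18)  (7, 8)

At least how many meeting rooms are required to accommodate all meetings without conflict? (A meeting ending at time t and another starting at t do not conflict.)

4

Count concurrent intervals with a sweep; the peak is the room count.
starts: [1, 3, 7, 9, 9, 9, 10, 14, 16, 16, 17, 18, 21]
ends:   [3, 8, 9, 11, 11, 14, 15, 16, 18, 19, 20, 20, 23]
s1→1 e3→0 s3→1 s7→2 e8→1 e9→0 s9→1 s9→2 s9→3 s10→4  — peak 4.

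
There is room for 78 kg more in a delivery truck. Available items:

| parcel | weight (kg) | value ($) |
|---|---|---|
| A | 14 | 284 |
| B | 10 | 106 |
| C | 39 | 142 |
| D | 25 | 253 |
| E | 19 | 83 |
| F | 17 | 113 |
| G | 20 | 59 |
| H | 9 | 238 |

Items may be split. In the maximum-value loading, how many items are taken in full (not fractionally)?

Greedy by value/weight ratio, highest first.
Ratios (sorted): H 26.44, A 20.29, B 10.60, D 10.12, F 6.65, E 4.37, C 3.64, G 2.95
take H (9 @ 238); take A (14 @ 284); take B (10 @ 106); take D (25 @ 253); take F (17 @ 113); take 3/19 of E → 13.11. Capacity used 78/78.
5 item(s) taken whole; one partial (take 3/19 of E).

5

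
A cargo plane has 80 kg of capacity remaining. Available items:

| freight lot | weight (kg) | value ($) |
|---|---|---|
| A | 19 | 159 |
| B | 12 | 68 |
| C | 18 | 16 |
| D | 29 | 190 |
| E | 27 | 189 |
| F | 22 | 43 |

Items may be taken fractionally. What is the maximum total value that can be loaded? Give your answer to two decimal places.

Order: A (159/19=8.37) > E (189/27=7.00) > D (190/29=6.55) > B (68/12=5.67) > F (43/22=1.95) > C (16/18=0.89)
Fill: take A (19 @ 159) → take E (27 @ 189) → take D (29 @ 190) → take 5/12 of B → 28.33; 80/80 used.
Total value = 566.33

566.33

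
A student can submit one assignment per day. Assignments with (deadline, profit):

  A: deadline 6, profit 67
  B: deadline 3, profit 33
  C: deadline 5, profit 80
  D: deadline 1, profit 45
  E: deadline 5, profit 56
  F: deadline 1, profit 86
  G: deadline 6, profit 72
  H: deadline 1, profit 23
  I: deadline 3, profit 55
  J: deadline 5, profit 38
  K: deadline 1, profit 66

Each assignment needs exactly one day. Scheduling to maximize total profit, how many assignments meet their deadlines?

6

Take jobs in profit order; each goes to the latest open slot no later than its deadline.
By profit: F(d1,86), C(d5,80), G(d6,72), A(d6,67), K(d1,66), E(d5,56), I(d3,55), D(d1,45), J(d5,38), B(d3,33), H(d1,23)
F→slot 1; C→slot 5; G→slot 6; A→slot 4; K skipped; E→slot 3; I→slot 2; D skipped; J skipped; B skipped; H skipped.
6 of 11 scheduled.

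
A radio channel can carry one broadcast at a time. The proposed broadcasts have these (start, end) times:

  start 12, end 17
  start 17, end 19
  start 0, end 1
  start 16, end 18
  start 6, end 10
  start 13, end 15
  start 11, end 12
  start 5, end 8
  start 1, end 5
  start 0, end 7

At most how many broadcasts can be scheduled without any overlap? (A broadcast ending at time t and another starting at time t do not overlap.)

6

Greedy by earliest finish: after sorting by end time, pick each interval compatible with the last pick.
Sorted by end: (0,1)  (1,5)  (0,7)  (5,8)  (6,10)  (11,12)  (13,15)  (12,17)  (16,18)  (17,19)
take (0,1); take (1,5); take (5,8); take (11,12); take (13,15); skip (12,17); take (16,18); skip (17,19).
Selected 6 broadcasts.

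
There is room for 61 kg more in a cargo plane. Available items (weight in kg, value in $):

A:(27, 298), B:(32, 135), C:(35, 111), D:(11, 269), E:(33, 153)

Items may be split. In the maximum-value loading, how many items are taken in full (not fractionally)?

2

Greedy by value/weight ratio, highest first.
Order: D (269/11=24.45) > A (298/27=11.04) > E (153/33=4.64) > B (135/32=4.22) > C (111/35=3.17)
Fill: take D (11 @ 269) → take A (27 @ 298) → take 23/33 of E → 106.64; 61/61 used.
2 item(s) taken whole; one partial (take 23/33 of E).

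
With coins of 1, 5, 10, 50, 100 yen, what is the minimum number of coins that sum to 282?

8

Use the largest denomination that fits, subtract, and repeat.
282 − 2×100→82 − 1×50→32 − 3×10→2 − 2×1→0
Total coins = 2 + 1 + 3 + 2 = 8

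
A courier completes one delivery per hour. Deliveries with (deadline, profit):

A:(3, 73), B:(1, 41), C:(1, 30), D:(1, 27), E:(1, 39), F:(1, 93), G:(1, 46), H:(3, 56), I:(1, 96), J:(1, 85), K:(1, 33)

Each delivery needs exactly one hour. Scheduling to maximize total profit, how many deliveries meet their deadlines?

3

Take jobs in profit order; each goes to the latest open slot no later than its deadline.
By profit: I(d1,96), F(d1,93), J(d1,85), A(d3,73), H(d3,56), G(d1,46), B(d1,41), E(d1,39), K(d1,33), C(d1,30), D(d1,27)
I→slot 1; F skipped; J skipped; A→slot 3; H→slot 2; G skipped; B skipped; E skipped; K skipped; C skipped; D skipped.
3 of 11 scheduled.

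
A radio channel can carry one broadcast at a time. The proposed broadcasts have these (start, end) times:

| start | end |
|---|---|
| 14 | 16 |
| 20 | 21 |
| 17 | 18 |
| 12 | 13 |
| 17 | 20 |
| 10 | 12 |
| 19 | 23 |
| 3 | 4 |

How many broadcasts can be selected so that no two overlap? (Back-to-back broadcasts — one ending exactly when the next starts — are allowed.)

By end time: (3,4), (10,12), (12,13), (14,16), (17,18), (17,20), (20,21), (19,23).
Pick (3,4); next start ≥ 4 → (10,12); next start ≥ 12 → (12,13); next start ≥ 13 → (14,16); next start ≥ 16 → (17,18); next start ≥ 18 → (20,21).
Selected 6 broadcasts.

6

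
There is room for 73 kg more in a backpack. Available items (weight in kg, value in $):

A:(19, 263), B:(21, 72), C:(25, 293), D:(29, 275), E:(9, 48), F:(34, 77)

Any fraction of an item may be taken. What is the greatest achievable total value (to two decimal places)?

Greedy by value/weight ratio, highest first.
Ratios (sorted): A 13.84, C 11.72, D 9.48, E 5.33, B 3.43, F 2.26
take A (19 @ 263); take C (25 @ 293); take D (29 @ 275). Capacity used 73/73.
Total value = 831.00

831.00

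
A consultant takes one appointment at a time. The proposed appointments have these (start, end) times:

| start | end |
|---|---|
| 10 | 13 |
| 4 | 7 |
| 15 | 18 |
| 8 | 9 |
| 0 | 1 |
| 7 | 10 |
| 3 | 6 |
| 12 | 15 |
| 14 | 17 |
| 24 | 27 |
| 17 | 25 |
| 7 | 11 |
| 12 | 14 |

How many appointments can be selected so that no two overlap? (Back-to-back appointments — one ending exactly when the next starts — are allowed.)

Sorted by end: (0,1)  (3,6)  (4,7)  (8,9)  (7,10)  (7,11)  (10,13)  (12,14)  (12,15)  (14,17)  (15,18)  (17,25)  (24,27)
take (0,1); take (3,6); take (8,9); take (10,13); take (14,17); skip (15,18); take (17,25); skip (24,27).
Selected 6 appointments.

6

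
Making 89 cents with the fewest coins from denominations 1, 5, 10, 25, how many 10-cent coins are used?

1

Greedy: take as many of the largest coin as possible, then repeat with the remainder.
89 − 3×25→14 − 1×10→4 − 4×1→0
Count of 10: 1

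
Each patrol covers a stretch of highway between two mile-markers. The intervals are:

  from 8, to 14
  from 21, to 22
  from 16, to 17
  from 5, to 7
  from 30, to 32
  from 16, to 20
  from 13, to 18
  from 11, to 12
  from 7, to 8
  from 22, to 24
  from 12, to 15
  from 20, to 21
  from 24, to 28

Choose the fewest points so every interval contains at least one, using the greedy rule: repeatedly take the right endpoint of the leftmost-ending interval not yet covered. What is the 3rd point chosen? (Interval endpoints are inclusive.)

17

By right end: [5,7]  [7,8]  [11,12]  [8,14]  [12,15]  [16,17]  [13,18]  [16,20]  [20,21]  [21,22]  [22,24]  [24,28]  [30,32]
[5,7] uncovered → point at 7; [11,12] uncovered → point at 12; [16,17] uncovered → point at 17; [20,21] uncovered → point at 21; [22,24] uncovered → point at 24; [30,32] uncovered → point at 32.
Points: 7, 12, 17, 21, 24, 32 (6 total).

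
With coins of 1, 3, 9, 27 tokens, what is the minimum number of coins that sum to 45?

45 − 1×27→18 − 2×9→0
Total coins = 1 + 2 = 3

3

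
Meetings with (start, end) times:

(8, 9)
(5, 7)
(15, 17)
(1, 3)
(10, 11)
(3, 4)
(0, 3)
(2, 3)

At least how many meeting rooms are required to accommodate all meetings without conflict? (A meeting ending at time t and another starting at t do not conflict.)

3

Events (time:±→running): 0:+→1 1:+→2 2:+→3 … peak 3.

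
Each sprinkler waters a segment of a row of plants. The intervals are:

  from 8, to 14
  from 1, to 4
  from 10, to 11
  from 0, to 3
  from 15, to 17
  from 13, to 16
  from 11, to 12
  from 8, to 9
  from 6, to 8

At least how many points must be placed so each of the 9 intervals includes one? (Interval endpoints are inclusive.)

Process intervals by earliest right end; each time one isn't hit yet, stab at its right endpoint.
Sorted: [0,3] [1,4] [6,8] [8,9] [10,11] [11,12] [8,14] [13,16] [15,17]
{[0,3],[1,4]} hit by 3; {[6,8],[8,9]} hit by 8; {[10,11],[11,12],[8,14]} hit by 11; {[13,16],[15,17]} hit by 16.
Points: 3, 8, 11, 16 (4 total).

4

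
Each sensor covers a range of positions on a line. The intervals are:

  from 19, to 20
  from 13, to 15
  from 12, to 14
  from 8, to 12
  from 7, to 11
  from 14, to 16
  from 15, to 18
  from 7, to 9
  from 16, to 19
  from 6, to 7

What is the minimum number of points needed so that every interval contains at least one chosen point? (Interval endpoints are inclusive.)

Sort by right endpoint; whenever an interval is uncovered, place a point at its right end.
By right end: [6,7]  [7,9]  [7,11]  [8,12]  [12,14]  [13,15]  [14,16]  [15,18]  [16,19]  [19,20]
[6,7] uncovered → point at 7; [8,12] uncovered → point at 12; [13,15] uncovered → point at 15; [16,19] uncovered → point at 19.
Points: 7, 12, 15, 19 (4 total).

4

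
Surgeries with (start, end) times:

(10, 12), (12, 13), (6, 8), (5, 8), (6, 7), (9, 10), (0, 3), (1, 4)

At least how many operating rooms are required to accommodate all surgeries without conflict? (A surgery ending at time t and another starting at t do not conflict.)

Events (time:±→running): 0:+→1 1:+→2 3:-→1 4:-→0 5:+→1 6:+→2 6:+→3 … peak 3.

3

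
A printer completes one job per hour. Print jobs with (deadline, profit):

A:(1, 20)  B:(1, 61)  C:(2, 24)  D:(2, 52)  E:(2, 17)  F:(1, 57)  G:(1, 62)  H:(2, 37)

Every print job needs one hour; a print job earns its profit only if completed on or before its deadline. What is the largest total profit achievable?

114

Sort by profit descending; place each in the latest free slot ≤ its deadline.
Profit order: G=62 B=61 F=57 D=52 H=37 C=24 A=20 E=17
Assign: G→slot 1, B skipped, F skipped, D→slot 2, H skipped, C skipped, A skipped, E skipped.
Slots: [1:G] [2:D]
Profit = 62 + 52 = 114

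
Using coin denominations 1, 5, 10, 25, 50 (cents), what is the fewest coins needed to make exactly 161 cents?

5

161 = 3×50 + 1×10 + 1×1
Total coins = 3 + 1 + 1 = 5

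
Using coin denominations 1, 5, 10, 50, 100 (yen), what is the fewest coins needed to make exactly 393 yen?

393 = 3×100 + 1×50 + 4×10 + 3×1
Total coins = 3 + 1 + 4 + 3 = 11

11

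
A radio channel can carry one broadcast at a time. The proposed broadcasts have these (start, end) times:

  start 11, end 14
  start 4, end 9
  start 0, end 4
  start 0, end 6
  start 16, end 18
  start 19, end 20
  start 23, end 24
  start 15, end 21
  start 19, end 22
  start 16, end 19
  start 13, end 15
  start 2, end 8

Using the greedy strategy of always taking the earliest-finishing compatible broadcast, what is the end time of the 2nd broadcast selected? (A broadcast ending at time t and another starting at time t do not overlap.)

By end time: (0,4), (0,6), (2,8), (4,9), (11,14), (13,15), (16,18), (16,19), (19,20), (15,21), (19,22), (23,24).
Pick (0,4); next start ≥ 4 → (4,9); next start ≥ 9 → (11,14); next start ≥ 14 → (16,18); next start ≥ 18 → (19,20); next start ≥ 20 → (23,24).
Selected: (0,4) (4,9) (11,14) (16,18) (19,20) (23,24)

9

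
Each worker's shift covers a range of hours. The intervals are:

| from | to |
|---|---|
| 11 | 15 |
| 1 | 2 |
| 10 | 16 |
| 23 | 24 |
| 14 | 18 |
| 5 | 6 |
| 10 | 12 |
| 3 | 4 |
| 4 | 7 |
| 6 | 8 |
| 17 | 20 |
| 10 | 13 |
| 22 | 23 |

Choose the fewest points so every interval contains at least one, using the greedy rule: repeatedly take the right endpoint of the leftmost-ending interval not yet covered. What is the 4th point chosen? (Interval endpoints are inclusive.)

12

Sorted: [1,2] [3,4] [5,6] [4,7] [6,8] [10,12] [10,13] [11,15] [10,16] [14,18] [17,20] [22,23] [23,24]
{[1,2]} hit by 2; {[3,4]} hit by 4; {[5,6],[4,7],[6,8]} hit by 6; {[10,12],[10,13],[11,15],[10,16]} hit by 12; {[14,18],[17,20]} hit by 18; {[22,23],[23,24]} hit by 23.
Points: 2, 4, 6, 12, 18, 23 (6 total).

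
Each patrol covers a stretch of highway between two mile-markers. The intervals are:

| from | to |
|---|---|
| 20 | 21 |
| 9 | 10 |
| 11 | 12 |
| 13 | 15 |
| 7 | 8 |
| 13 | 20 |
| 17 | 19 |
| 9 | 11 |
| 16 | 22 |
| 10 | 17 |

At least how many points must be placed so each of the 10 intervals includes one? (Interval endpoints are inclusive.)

6

Sort by right endpoint; whenever an interval is uncovered, place a point at its right end.
Sorted: [7,8] [9,10] [9,11] [11,12] [13,15] [10,17] [17,19] [13,20] [20,21] [16,22]
{[7,8]} hit by 8; {[9,10],[9,11]} hit by 10; {[11,12]} hit by 12; {[13,15],[10,17]} hit by 15; {[17,19],[13,20]} hit by 19; {[20,21],[16,22]} hit by 21.
Points: 8, 10, 12, 15, 19, 21 (6 total).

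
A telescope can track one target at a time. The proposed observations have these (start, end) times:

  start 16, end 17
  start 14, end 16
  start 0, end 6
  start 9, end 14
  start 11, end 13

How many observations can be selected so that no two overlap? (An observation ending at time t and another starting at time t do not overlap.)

Order by finish time; keep every interval that doesn't clash with the previous kept one.
By end time: (0,6), (11,13), (9,14), (14,16), (16,17).
Pick (0,6); next start ≥ 6 → (11,13); next start ≥ 13 → (14,16); next start ≥ 16 → (16,17).
Selected 4 observations.

4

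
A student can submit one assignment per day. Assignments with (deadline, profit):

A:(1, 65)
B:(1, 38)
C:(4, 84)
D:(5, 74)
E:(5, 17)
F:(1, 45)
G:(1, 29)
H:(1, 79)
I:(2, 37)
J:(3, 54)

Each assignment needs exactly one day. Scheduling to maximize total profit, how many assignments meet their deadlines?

5

Take jobs in profit order; each goes to the latest open slot no later than its deadline.
Profit order: C=84 H=79 D=74 A=65 J=54 F=45 B=38 I=37 G=29 E=17
Assign: C→slot 4, H→slot 1, D→slot 5, A skipped, J→slot 3, F skipped, B skipped, I→slot 2, G skipped, E skipped.
Slots: [1:H] [2:I] [3:J] [4:C] [5:D]
5 of 10 scheduled.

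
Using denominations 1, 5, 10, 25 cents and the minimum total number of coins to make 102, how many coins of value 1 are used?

Use the largest denomination that fits, subtract, and repeat.
102 − 4×25→2 − 2×1→0
Count of 1: 2

2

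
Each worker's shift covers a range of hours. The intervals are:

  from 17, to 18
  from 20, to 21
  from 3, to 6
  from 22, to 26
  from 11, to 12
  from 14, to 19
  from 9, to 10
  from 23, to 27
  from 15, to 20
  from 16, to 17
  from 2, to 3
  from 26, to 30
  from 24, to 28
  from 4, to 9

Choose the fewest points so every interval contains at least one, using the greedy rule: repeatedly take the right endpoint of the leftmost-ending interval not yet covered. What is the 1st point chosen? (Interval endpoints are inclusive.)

Sort by right endpoint; whenever an interval is uncovered, place a point at its right end.
Sorted: [2,3] [3,6] [4,9] [9,10] [11,12] [16,17] [17,18] [14,19] [15,20] [20,21] [22,26] [23,27] [24,28] [26,30]
{[2,3],[3,6]} hit by 3; {[4,9],[9,10]} hit by 9; {[11,12]} hit by 12; {[16,17],[17,18],[14,19],[15,20]} hit by 17; {[20,21]} hit by 21; {[22,26],[23,27],[24,28],[26,30]} hit by 26.
Points: 3, 9, 12, 17, 21, 26 (6 total).

3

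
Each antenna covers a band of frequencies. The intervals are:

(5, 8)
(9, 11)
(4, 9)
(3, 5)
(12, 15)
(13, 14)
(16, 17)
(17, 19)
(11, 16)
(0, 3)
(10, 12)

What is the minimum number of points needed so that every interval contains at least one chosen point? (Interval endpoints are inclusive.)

Process intervals by earliest right end; each time one isn't hit yet, stab at its right endpoint.
Sorted: [0,3] [3,5] [5,8] [4,9] [9,11] [10,12] [13,14] [12,15] [11,16] [16,17] [17,19]
{[0,3],[3,5]} hit by 3; {[5,8],[4,9]} hit by 8; {[9,11],[10,12]} hit by 11; {[13,14],[12,15],[11,16]} hit by 14; {[16,17],[17,19]} hit by 17.
Points: 3, 8, 11, 14, 17 (5 total).

5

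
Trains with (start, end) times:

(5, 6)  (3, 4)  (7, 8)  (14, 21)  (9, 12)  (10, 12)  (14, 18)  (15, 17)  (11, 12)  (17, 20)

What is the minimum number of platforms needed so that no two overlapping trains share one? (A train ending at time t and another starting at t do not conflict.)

3

Count concurrent intervals with a sweep; the peak is the room count.
starts: [3, 5, 7, 9, 10, 11, 14, 14, 15, 17]
ends:   [4, 6, 8, 12, 12, 12, 17, 18, 20, 21]
s3→1 e4→0 s5→1 e6→0 s7→1 e8→0 s9→1 s10→2 s11→3  — peak 3.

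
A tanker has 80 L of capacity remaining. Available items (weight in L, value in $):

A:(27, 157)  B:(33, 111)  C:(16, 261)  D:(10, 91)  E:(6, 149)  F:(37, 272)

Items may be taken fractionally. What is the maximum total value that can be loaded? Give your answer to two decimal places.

Sort by value per unit weight and fill in that order.
Ratios (sorted): E 24.83, C 16.31, D 9.10, F 7.35, A 5.81, B 3.36
take E (6 @ 149); take C (16 @ 261); take D (10 @ 91); take F (37 @ 272); take 11/27 of A → 63.96. Capacity used 80/80.
Total value = 836.96

836.96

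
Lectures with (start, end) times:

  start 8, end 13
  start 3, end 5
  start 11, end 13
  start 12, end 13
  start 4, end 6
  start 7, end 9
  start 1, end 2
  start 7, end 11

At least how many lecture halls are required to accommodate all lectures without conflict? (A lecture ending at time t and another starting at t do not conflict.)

3

Events (time:±→running): 1:+→1 2:-→0 3:+→1 4:+→2 5:-→1 6:-→0 7:+→1 7:+→2 8:+→3 … peak 3.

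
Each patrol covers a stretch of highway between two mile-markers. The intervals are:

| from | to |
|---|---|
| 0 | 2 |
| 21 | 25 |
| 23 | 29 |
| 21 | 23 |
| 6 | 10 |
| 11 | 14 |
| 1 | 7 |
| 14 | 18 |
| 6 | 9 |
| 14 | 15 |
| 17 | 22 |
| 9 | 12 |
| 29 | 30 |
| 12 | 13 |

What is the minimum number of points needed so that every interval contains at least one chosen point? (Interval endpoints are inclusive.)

Process intervals by earliest right end; each time one isn't hit yet, stab at its right endpoint.
Sorted: [0,2] [1,7] [6,9] [6,10] [9,12] [12,13] [11,14] [14,15] [14,18] [17,22] [21,23] [21,25] [23,29] [29,30]
{[0,2],[1,7]} hit by 2; {[6,9],[6,10],[9,12]} hit by 9; {[12,13],[11,14]} hit by 13; {[14,15],[14,18]} hit by 15; {[17,22],[21,23],[21,25]} hit by 22; {[23,29],[29,30]} hit by 29.
Points: 2, 9, 13, 15, 22, 29 (6 total).

6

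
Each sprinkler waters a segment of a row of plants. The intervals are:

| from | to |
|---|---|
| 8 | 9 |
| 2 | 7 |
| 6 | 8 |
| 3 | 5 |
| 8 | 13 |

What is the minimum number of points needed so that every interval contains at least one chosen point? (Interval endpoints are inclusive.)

By right end: [3,5]  [2,7]  [6,8]  [8,9]  [8,13]
[3,5] uncovered → point at 5; [6,8] uncovered → point at 8.
Points: 5, 8 (2 total).

2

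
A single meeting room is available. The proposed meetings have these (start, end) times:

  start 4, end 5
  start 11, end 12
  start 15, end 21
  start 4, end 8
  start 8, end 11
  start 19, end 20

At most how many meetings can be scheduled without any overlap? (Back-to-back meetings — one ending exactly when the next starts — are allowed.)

4

Sorted by end: (4,5)  (4,8)  (8,11)  (11,12)  (19,20)  (15,21)
take (4,5); take (8,11); take (11,12); take (19,20).
Selected 4 meetings.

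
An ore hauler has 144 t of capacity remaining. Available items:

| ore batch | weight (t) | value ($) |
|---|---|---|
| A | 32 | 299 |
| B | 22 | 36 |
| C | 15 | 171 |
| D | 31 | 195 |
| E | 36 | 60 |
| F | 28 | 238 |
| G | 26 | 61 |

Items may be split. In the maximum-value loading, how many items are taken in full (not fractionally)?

5

Greedy by value/weight ratio, highest first.
Order: C (171/15=11.40) > A (299/32=9.34) > F (238/28=8.50) > D (195/31=6.29) > G (61/26=2.35) > E (60/36=1.67) > B (36/22=1.64)
Fill: take C (15 @ 171) → take A (32 @ 299) → take F (28 @ 238) → take D (31 @ 195) → take G (26 @ 61) → take 12/36 of E → 20.00; 144/144 used.
5 item(s) taken whole; one partial (take 12/36 of E).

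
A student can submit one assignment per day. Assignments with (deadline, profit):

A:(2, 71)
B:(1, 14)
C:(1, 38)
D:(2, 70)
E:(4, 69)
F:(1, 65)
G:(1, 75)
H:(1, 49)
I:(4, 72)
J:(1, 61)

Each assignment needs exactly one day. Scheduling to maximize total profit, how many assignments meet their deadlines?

4

By profit: G(d1,75), I(d4,72), A(d2,71), D(d2,70), E(d4,69), F(d1,65), J(d1,61), H(d1,49), C(d1,38), B(d1,14)
G→slot 1; I→slot 4; A→slot 2; D skipped; E→slot 3; F skipped; J skipped; H skipped; C skipped; B skipped.
4 of 10 scheduled.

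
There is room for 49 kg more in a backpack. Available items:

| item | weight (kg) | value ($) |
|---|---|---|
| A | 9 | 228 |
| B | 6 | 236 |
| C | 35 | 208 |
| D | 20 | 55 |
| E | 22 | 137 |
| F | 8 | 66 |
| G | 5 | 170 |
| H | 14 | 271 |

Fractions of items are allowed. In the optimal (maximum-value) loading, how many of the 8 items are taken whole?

5

Order: B (236/6=39.33) > G (170/5=34.00) > A (228/9=25.33) > H (271/14=19.36) > F (66/8=8.25) > E (137/22=6.23) > C (208/35=5.94) > D (55/20=2.75)
Fill: take B (6 @ 236) → take G (5 @ 170) → take A (9 @ 228) → take H (14 @ 271) → take F (8 @ 66) → take 7/22 of E → 43.59; 49/49 used.
5 item(s) taken whole; one partial (take 7/22 of E).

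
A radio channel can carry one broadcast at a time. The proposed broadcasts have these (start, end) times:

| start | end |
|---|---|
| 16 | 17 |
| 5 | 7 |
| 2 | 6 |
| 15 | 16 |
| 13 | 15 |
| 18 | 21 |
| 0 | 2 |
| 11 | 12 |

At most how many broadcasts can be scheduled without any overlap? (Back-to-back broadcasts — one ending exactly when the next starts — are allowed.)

Greedy by earliest finish: after sorting by end time, pick each interval compatible with the last pick.
Sorted by end: (0,2)  (2,6)  (5,7)  (11,12)  (13,15)  (15,16)  (16,17)  (18,21)
take (0,2); take (2,6); skip (5,7); take (11,12); take (13,15); take (15,16); take (16,17); take (18,21).
Selected 7 broadcasts.

7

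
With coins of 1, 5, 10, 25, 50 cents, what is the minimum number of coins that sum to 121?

Greedy: take as many of the largest coin as possible, then repeat with the remainder.
121 − 2×50→21 − 2×10→1 − 1×1→0
Total coins = 2 + 2 + 1 = 5

5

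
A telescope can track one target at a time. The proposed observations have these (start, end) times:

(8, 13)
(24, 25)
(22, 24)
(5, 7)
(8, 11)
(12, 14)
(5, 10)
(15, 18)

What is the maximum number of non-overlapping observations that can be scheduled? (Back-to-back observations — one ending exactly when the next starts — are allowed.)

By end time: (5,7), (5,10), (8,11), (8,13), (12,14), (15,18), (22,24), (24,25).
Pick (5,7); next start ≥ 7 → (8,11); next start ≥ 11 → (12,14); next start ≥ 14 → (15,18); next start ≥ 18 → (22,24); next start ≥ 24 → (24,25).
Selected 6 observations.

6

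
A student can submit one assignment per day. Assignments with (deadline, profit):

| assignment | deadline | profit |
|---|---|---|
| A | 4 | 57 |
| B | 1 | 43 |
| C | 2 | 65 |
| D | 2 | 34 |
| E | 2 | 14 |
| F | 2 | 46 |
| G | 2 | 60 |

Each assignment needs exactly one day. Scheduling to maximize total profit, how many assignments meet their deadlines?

3

Profit order: C=65 G=60 A=57 F=46 B=43 D=34 E=14
Assign: C→slot 2, G→slot 1, A→slot 4, F skipped, B skipped, D skipped, E skipped.
Slots: [1:G] [2:C] [4:A]
3 of 7 scheduled.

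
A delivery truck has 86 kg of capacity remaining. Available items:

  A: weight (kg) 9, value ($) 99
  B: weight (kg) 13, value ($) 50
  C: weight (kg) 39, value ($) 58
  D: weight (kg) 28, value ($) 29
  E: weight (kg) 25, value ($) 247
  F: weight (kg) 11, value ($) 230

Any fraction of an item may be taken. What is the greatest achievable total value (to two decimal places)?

Greedy by value/weight ratio, highest first.
Ratios (sorted): F 20.91, A 11.00, E 9.88, B 3.85, C 1.49, D 1.04
take F (11 @ 230); take A (9 @ 99); take E (25 @ 247); take B (13 @ 50); take 28/39 of C → 41.64. Capacity used 86/86.
Total value = 667.64

667.64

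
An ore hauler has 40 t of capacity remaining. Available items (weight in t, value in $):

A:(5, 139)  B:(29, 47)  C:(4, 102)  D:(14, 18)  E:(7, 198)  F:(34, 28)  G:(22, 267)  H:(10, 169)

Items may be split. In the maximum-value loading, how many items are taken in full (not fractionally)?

Order: E (198/7=28.29) > A (139/5=27.80) > C (102/4=25.50) > H (169/10=16.90) > G (267/22=12.14) > B (47/29=1.62) > D (18/14=1.29) > F (28/34=0.82)
Fill: take E (7 @ 198) → take A (5 @ 139) → take C (4 @ 102) → take H (10 @ 169) → take 14/22 of G → 169.91; 40/40 used.
4 item(s) taken whole; one partial (take 14/22 of G).

4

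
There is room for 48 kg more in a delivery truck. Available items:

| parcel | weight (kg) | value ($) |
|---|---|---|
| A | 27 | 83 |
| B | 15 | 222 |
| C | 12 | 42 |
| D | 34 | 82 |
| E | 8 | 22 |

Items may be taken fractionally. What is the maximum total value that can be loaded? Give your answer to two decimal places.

Ratios (sorted): B 14.80, C 3.50, A 3.07, E 2.75, D 2.41
take B (15 @ 222); take C (12 @ 42); take 21/27 of A → 64.56. Capacity used 48/48.
Total value = 328.56

328.56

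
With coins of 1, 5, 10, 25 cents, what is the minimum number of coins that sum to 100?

Greedy: take as many of the largest coin as possible, then repeat with the remainder.
100 − 4×25→0
Total coins = 4 = 4

4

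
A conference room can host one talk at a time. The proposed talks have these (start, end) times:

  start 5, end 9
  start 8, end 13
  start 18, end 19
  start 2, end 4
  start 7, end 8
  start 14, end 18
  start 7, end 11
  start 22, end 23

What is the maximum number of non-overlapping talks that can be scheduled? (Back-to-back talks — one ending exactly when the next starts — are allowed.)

Sort by end time and greedily take each interval whose start is ≥ the last chosen end.
Sorted by end: (2,4)  (7,8)  (5,9)  (7,11)  (8,13)  (14,18)  (18,19)  (22,23)
take (2,4); take (7,8); skip (5,9); take (8,13); take (14,18); take (18,19); take (22,23).
Selected 6 talks.

6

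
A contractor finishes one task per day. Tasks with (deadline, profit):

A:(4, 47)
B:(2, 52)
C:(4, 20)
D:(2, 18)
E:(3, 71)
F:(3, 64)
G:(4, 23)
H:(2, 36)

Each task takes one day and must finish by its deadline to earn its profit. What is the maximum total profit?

Take jobs in profit order; each goes to the latest open slot no later than its deadline.
By profit: E(d3,71), F(d3,64), B(d2,52), A(d4,47), H(d2,36), G(d4,23), C(d4,20), D(d2,18)
E→slot 3; F→slot 2; B→slot 1; A→slot 4; H skipped; G skipped; C skipped; D skipped.
Profit = 52 + 64 + 71 + 47 = 234

234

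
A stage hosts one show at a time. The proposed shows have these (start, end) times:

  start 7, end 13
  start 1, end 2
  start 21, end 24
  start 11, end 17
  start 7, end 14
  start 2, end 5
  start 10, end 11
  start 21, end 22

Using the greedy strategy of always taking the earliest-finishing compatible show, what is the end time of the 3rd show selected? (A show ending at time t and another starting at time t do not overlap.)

11

Order by finish time; keep every interval that doesn't clash with the previous kept one.
By end time: (1,2), (2,5), (10,11), (7,13), (7,14), (11,17), (21,22), (21,24).
Pick (1,2); next start ≥ 2 → (2,5); next start ≥ 5 → (10,11); next start ≥ 11 → (11,17); next start ≥ 17 → (21,22).
Selected: (1,2) (2,5) (10,11) (11,17) (21,22)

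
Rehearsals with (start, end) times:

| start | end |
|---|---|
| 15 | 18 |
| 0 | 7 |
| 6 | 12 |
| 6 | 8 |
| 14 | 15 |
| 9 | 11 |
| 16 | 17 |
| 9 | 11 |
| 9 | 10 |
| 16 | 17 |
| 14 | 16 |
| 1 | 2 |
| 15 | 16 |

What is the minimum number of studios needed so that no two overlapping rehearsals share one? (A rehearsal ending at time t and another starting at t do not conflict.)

Count concurrent intervals with a sweep; the peak is the room count.
Events (time:±→running): 0:+→1 1:+→2 2:-→1 6:+→2 6:+→3 7:-→2 8:-→1 9:+→2 9:+→3 9:+→4 … peak 4.

4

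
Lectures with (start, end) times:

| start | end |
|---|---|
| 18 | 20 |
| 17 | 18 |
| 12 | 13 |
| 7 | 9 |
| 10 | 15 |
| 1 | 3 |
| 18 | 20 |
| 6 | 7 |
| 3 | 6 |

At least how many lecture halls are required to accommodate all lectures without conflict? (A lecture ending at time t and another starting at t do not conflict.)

2

The answer is the maximum number of intervals overlapping at any instant.
starts: [1, 3, 6, 7, 10, 12, 17, 18, 18]
ends:   [3, 6, 7, 9, 13, 15, 18, 20, 20]
s1→1 e3→0 s3→1 e6→0 s6→1 e7→0 s7→1 e9→0 s10→1 s12→2  — peak 2.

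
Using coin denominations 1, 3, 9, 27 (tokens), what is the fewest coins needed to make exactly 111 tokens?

Greedy: take as many of the largest coin as possible, then repeat with the remainder.
111 = 4×27 + 1×3
Total coins = 4 + 1 = 5

5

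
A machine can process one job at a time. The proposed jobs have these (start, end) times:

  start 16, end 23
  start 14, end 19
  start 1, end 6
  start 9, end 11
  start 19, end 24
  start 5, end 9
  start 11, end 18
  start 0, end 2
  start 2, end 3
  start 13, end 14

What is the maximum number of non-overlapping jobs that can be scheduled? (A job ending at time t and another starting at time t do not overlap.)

7

Sort by end time and greedily take each interval whose start is ≥ the last chosen end.
Sorted by end: (0,2)  (2,3)  (1,6)  (5,9)  (9,11)  (13,14)  (11,18)  (14,19)  (16,23)  (19,24)
take (0,2); take (2,3); skip (1,6); take (5,9); take (9,11); take (13,14); skip (11,18); take (14,19); take (19,24).
Selected 7 jobs.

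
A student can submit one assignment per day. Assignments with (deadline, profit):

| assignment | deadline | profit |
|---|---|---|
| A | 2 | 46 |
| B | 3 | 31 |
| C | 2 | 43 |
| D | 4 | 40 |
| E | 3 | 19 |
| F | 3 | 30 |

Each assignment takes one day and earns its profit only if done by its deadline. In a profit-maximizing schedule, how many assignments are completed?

Take jobs in profit order; each goes to the latest open slot no later than its deadline.
Profit order: A=46 C=43 D=40 B=31 F=30 E=19
Assign: A→slot 2, C→slot 1, D→slot 4, B→slot 3, F skipped, E skipped.
Slots: [1:C] [2:A] [3:B] [4:D]
4 of 6 scheduled.

4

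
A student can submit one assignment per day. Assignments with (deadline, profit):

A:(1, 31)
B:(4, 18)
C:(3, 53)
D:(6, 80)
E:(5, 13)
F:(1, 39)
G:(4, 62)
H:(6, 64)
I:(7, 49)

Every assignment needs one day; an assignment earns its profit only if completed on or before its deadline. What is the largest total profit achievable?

Profit order: D=80 H=64 G=62 C=53 I=49 F=39 A=31 B=18 E=13
Assign: D→slot 6, H→slot 5, G→slot 4, C→slot 3, I→slot 7, F→slot 1, A skipped, B→slot 2, E skipped.
Slots: [1:F] [2:B] [3:C] [4:G] [5:H] [6:D] [7:I]
Profit = 39 + 18 + 53 + 62 + 64 + 80 + 49 = 365

365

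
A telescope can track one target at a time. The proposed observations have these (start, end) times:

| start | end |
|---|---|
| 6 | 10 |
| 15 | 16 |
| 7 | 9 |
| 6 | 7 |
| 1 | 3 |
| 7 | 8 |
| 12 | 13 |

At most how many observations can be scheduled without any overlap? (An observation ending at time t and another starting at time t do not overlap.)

5

Greedy by earliest finish: after sorting by end time, pick each interval compatible with the last pick.
Sorted by end: (1,3)  (6,7)  (7,8)  (7,9)  (6,10)  (12,13)  (15,16)
take (1,3); take (6,7); take (7,8); take (12,13); take (15,16).
Selected 5 observations.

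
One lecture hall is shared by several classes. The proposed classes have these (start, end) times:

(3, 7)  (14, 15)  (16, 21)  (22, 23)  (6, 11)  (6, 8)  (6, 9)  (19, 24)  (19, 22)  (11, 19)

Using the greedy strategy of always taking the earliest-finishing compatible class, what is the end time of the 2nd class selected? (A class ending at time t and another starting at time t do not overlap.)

15

Order by finish time; keep every interval that doesn't clash with the previous kept one.
By end time: (3,7), (6,8), (6,9), (6,11), (14,15), (11,19), (16,21), (19,22), (22,23), (19,24).
Pick (3,7); next start ≥ 7 → (14,15); next start ≥ 15 → (16,21); next start ≥ 21 → (22,23).
Selected: (3,7) (14,15) (16,21) (22,23)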